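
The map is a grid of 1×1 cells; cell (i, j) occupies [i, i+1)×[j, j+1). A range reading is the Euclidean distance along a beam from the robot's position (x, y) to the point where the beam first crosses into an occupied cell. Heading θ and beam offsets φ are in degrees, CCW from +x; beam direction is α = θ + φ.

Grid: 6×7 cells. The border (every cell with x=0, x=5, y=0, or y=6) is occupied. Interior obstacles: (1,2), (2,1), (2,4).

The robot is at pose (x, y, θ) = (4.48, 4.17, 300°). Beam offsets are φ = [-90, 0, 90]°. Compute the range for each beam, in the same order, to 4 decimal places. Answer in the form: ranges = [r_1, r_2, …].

ranges = [2.8637, 1.0400, 0.6004]

beam 1: φ=-90°, α=210°
  dir = (cos 210°, sin 210°) = (-0.8660, -0.5000); from cell (4,4)
  next x-line at t=0.5543, next y-line at t=0.3400; Δt_x=1.1547, Δt_y=2.0000
    y: enter (4,3) at t=0.3400
    x: enter (3,3) at t=0.5543
    x: enter (2,3) at t=1.7090
    y: enter (2,2) at t=2.3400
    x: enter (1,2) at t=2.8637 ← occupied
  → r_1 = 2.8637
beam 2: φ=0°, α=300°
  dir = (cos 300°, sin 300°) = (0.5000, -0.8660); from cell (4,4)
  next x-line at t=1.0400, next y-line at t=0.1963; Δt_x=2.0000, Δt_y=1.1547
    y: enter (4,3) at t=0.1963
    x: enter (5,3) at t=1.0400 ← occupied
  → r_2 = 1.0400
beam 3: φ=90°, α=30°
  dir = (cos 30°, sin 30°) = (0.8660, 0.5000); from cell (4,4)
  next x-line at t=0.6004, next y-line at t=1.6600; Δt_x=1.1547, Δt_y=2.0000
    x: enter (5,4) at t=0.6004 ← occupied
  → r_3 = 0.6004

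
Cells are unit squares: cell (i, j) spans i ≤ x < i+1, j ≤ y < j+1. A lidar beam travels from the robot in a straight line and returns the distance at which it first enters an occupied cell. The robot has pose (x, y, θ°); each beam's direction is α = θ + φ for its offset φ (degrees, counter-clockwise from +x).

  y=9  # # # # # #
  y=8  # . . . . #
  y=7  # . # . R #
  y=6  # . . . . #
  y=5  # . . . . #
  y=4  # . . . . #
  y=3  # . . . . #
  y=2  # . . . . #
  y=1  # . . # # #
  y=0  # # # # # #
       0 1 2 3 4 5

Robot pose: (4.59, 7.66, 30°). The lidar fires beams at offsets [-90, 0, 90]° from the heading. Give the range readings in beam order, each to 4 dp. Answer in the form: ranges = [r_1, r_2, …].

ranges = [0.8200, 0.4734, 1.5473]

beam 1: φ=-90°, α=300°
  cosα=0.5000 sinα=-0.8660 | (4,7) | tMaxX 0.8200 tMaxY 0.7621 | tΔX 2.0000 tΔY 1.1547
    t=0.7621 [y] (4,6)
    t=0.8200 [x] (5,6) — stop
  → r_1 = 0.8200
beam 2: φ=0°, α=30°
  cosα=0.8660 sinα=0.5000 | (4,7) | tMaxX 0.4734 tMaxY 0.6800 | tΔX 1.1547 tΔY 2.0000
    t=0.4734 [x] (5,7) — stop
  → r_2 = 0.4734
beam 3: φ=90°, α=120°
  cosα=-0.5000 sinα=0.8660 | (4,7) | tMaxX 1.1800 tMaxY 0.3926 | tΔX 2.0000 tΔY 1.1547
    t=0.3926 [y] (4,8)
    t=1.1800 [x] (3,8)
    t=1.5473 [y] (3,9) — stop
  → r_3 = 1.5473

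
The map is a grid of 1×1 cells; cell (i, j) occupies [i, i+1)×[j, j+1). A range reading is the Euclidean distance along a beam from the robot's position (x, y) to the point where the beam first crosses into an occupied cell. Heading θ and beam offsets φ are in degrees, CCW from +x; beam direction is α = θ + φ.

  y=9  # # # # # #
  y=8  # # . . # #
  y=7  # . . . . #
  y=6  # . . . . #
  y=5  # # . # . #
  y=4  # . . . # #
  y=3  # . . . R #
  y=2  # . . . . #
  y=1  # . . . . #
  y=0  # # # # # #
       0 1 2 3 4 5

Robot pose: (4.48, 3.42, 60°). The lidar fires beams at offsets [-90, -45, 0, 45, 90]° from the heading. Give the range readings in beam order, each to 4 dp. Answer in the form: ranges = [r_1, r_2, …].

beam 1: φ=-90°, α=330°
  direction (0.8660, -0.5000); cell (4,3); t to first gridline: x 0.6004, y 0.8400 (then +1.1547 / +2.0000)
    (5,3) via x @ 0.6004  # hit
  → r_1 = 0.6004
beam 2: φ=-45°, α=15°
  direction (0.9659, 0.2588); cell (4,3); t to first gridline: x 0.5383, y 2.2409 (then +1.0353 / +3.8637)
    (5,3) via x @ 0.5383  # hit
  → r_2 = 0.5383
beam 3: φ=0°, α=60°
  direction (0.5000, 0.8660); cell (4,3); t to first gridline: x 1.0400, y 0.6697 (then +2.0000 / +1.1547)
    (4,4) via y @ 0.6697  # hit
  → r_3 = 0.6697
beam 4: φ=45°, α=105°
  direction (-0.2588, 0.9659); cell (4,3); t to first gridline: x 1.8546, y 0.6005 (then +3.8637 / +1.0353)
    (4,4) via y @ 0.6005  # hit
  → r_4 = 0.6005
beam 5: φ=90°, α=150°
  direction (-0.8660, 0.5000); cell (4,3); t to first gridline: x 0.5543, y 1.1600 (then +1.1547 / +2.0000)
    (3,3) via x @ 0.5543
    (3,4) via y @ 1.1600
    (2,4) via x @ 1.7090
    (1,4) via x @ 2.8637
    (1,5) via y @ 3.1600  # hit
  → r_5 = 3.1600

ranges = [0.6004, 0.5383, 0.6697, 0.6005, 3.1600]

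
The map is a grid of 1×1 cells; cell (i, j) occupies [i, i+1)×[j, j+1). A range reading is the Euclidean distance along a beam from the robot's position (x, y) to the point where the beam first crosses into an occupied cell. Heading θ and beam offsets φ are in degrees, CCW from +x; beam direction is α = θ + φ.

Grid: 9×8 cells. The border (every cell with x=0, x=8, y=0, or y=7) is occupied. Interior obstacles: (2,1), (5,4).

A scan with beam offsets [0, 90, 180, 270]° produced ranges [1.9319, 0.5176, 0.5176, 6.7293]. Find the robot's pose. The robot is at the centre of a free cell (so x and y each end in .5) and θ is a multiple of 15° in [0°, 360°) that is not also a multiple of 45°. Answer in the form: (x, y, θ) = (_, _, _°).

(x, y, θ) = (7.5, 6.5, 285°)

The pose lattice has 40·16 = 640 candidates. Test each by forward raycasting.
  (7.5, 3.5, 195°): beam 1 = 6.7293 ≠ 1.9319 ✗
  (6.5, 4.5, 195°): beam 1 = 0.5176 ≠ 1.9319 ✗
  (4.5, 4.5, 120°): beam 1 = 2.8868 ≠ 1.9319 ✗
  …
  (7.5, 6.5, 285°): r_1=1.9319, r_2=0.5176, r_3=0.5176, r_4=6.7293 — all match ✓
No second candidate reproduces the full scan.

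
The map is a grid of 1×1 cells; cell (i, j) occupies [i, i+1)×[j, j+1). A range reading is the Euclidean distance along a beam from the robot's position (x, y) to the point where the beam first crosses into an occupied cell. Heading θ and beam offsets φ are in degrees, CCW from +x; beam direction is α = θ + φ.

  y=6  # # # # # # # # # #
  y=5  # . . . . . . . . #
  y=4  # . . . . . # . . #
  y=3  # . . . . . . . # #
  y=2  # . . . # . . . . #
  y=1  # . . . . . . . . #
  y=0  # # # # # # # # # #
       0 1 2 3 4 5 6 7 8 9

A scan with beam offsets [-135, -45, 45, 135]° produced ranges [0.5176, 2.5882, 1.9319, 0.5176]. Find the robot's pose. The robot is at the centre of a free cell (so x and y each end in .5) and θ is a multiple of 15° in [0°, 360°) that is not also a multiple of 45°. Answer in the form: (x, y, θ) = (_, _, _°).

The pose lattice has 37·16 = 592 candidates. Test each by forward raycasting.
  (5.5, 3.5, 75°): beam 1 = 2.8868 ≠ 0.5176 ✗
  (4.5, 3.5, 30°): beam 2 = 4.6587 ≠ 2.5882 ✗
  (3.5, 5.5, 75°): beam 1 = 2.8868 ≠ 0.5176 ✗
  (1.5, 2.5, 195°): beam 1 = 4.0415 ≠ 0.5176 ✗
  (1.5, 1.5, 330°): beam 2 = 0.5176 ≠ 2.5882 ✗
  …
  (1.5, 1.5, 60°): r_1=0.5176, r_2=2.5882, r_3=1.9319, r_4=0.5176 — all match ✓
Unique over the lattice → pose = (1.5, 1.5, 60°).

(x, y, θ) = (1.5, 1.5, 60°)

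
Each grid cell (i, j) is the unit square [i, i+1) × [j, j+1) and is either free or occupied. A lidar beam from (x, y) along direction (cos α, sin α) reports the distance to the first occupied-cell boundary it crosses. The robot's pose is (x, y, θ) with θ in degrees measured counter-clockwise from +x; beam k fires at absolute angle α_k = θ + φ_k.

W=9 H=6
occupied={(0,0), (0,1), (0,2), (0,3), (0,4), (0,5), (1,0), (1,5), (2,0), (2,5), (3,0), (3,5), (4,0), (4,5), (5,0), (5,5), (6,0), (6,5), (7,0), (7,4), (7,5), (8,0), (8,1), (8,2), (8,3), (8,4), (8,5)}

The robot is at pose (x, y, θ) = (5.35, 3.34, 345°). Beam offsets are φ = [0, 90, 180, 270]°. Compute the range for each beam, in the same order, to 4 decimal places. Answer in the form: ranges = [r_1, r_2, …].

beam 1: φ=0°, α=345°
  dir = (cos 345°, sin 345°) = (0.9659, -0.2588); from cell (5,3)
  next x-line at t=0.6729, next y-line at t=1.3137; Δt_x=1.0353, Δt_y=3.8637
    x: enter (6,3) at t=0.6729
    y: enter (6,2) at t=1.3137
    x: enter (7,2) at t=1.7082
    x: enter (8,2) at t=2.7435 ← occupied
  → r_1 = 2.7435
beam 2: φ=90°, α=75°
  dir = (cos 75°, sin 75°) = (0.2588, 0.9659); from cell (5,3)
  next x-line at t=2.5114, next y-line at t=0.6833; Δt_x=3.8637, Δt_y=1.0353
    y: enter (5,4) at t=0.6833
    y: enter (5,5) at t=1.7186 ← occupied
  → r_2 = 1.7186
beam 3: φ=180°, α=165°
  dir = (cos 165°, sin 165°) = (-0.9659, 0.2588); from cell (5,3)
  next x-line at t=0.3623, next y-line at t=2.5500; Δt_x=1.0353, Δt_y=3.8637
    x: enter (4,3) at t=0.3623
    x: enter (3,3) at t=1.3976
    x: enter (2,3) at t=2.4329
    y: enter (2,4) at t=2.5500
    x: enter (1,4) at t=3.4682
    x: enter (0,4) at t=4.5035 ← occupied
  → r_3 = 4.5035
beam 4: φ=270°, α=255°
  dir = (cos 255°, sin 255°) = (-0.2588, -0.9659); from cell (5,3)
  next x-line at t=1.3523, next y-line at t=0.3520; Δt_x=3.8637, Δt_y=1.0353
    y: enter (5,2) at t=0.3520
    x: enter (4,2) at t=1.3523
    y: enter (4,1) at t=1.3873
    y: enter (4,0) at t=2.4225 ← occupied
  → r_4 = 2.4225

ranges = [2.7435, 1.7186, 4.5035, 2.4225]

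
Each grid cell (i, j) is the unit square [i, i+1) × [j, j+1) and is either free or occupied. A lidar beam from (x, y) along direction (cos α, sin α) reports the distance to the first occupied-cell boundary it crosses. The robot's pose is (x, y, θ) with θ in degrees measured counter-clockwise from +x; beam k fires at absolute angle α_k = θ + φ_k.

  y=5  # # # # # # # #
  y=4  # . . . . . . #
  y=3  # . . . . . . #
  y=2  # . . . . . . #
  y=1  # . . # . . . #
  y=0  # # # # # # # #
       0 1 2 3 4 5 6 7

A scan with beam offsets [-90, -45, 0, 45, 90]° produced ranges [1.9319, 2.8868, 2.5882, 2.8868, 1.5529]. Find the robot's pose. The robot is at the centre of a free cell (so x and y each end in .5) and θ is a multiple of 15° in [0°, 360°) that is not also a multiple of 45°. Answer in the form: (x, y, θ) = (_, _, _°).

(x, y, θ) = (4.5, 3.5, 345°)

Candidates: 23 free-cell centres × 16 headings = 368 poses. Raycast each; keep the one whose scan matches to 4 dp.
  (1.5, 2.5, 300°): beam 1 = 0.5774 ≠ 1.9319 ✗
  (2.5, 1.5, 30°): beam 1 = 0.5774 ≠ 1.9319 ✗
  (1.5, 3.5, 345°): beam 3 = 5.6940 ≠ 2.5882 ✗
  (6.5, 2.5, 120°): beam 1 = 0.5774 ≠ 1.9319 ✗
  …
  (4.5, 3.5, 345°): r_1=1.9319, r_2=2.8868, r_3=2.5882, r_4=2.8868, r_5=1.5529 — all match ✓
Only this pose fits every beam.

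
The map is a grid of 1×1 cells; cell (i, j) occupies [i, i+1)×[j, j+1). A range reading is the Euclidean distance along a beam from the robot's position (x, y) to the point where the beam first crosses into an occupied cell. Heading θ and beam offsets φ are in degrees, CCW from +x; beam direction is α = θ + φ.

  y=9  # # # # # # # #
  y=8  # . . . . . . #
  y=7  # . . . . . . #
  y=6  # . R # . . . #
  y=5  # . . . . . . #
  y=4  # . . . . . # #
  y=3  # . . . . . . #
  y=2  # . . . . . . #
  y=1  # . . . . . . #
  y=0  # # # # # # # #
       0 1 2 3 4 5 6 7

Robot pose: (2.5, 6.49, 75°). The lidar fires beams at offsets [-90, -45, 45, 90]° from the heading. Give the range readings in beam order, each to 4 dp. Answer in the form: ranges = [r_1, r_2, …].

ranges = [0.5176, 0.5774, 2.8983, 1.5529]

beam 1: φ=-90°, α=345°
  dir = (cos 345°, sin 345°) = (0.9659, -0.2588); from cell (2,6)
  next x-line at t=0.5176, next y-line at t=1.8932; Δt_x=1.0353, Δt_y=3.8637
    x: enter (3,6) at t=0.5176 ← occupied
  → r_1 = 0.5176
beam 2: φ=-45°, α=30°
  dir = (cos 30°, sin 30°) = (0.8660, 0.5000); from cell (2,6)
  next x-line at t=0.5774, next y-line at t=1.0200; Δt_x=1.1547, Δt_y=2.0000
    x: enter (3,6) at t=0.5774 ← occupied
  → r_2 = 0.5774
beam 3: φ=45°, α=120°
  dir = (cos 120°, sin 120°) = (-0.5000, 0.8660); from cell (2,6)
  next x-line at t=1.0000, next y-line at t=0.5889; Δt_x=2.0000, Δt_y=1.1547
    y: enter (2,7) at t=0.5889
    x: enter (1,7) at t=1.0000
    y: enter (1,8) at t=1.7436
    y: enter (1,9) at t=2.8983 ← occupied
  → r_3 = 2.8983
beam 4: φ=90°, α=165°
  dir = (cos 165°, sin 165°) = (-0.9659, 0.2588); from cell (2,6)
  next x-line at t=0.5176, next y-line at t=1.9705; Δt_x=1.0353, Δt_y=3.8637
    x: enter (1,6) at t=0.5176
    x: enter (0,6) at t=1.5529 ← occupied
  → r_4 = 1.5529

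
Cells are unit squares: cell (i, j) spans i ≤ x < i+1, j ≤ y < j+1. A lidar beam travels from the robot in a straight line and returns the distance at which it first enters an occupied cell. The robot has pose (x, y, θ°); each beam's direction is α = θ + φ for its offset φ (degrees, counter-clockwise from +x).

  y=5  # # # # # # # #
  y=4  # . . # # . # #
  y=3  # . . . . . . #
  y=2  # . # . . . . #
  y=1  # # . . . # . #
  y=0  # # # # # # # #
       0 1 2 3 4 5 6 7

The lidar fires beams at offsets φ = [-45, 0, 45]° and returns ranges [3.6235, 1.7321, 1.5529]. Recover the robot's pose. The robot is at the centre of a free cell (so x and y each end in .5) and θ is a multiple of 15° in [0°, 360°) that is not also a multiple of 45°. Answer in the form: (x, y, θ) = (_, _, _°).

The pose lattice has 18·16 = 288 candidates. Test each by forward raycasting.
  (1.5, 2.5, 330°): beam 1 = 0.5176 ≠ 3.6235 ✗
  (5.5, 2.5, 165°): beam 1 = 1.7321 ≠ 3.6235 ✗
  (6.5, 2.5, 195°): beam 1 = 3.0000 ≠ 3.6235 ✗
  (3.5, 2.5, 150°): beam 1 = 1.5529 ≠ 3.6235 ✗
  …
  (3.5, 2.5, 60°): r_1=3.6235, r_2=1.7321, r_3=1.5529 — all match ✓
Only this pose fits every beam.

(x, y, θ) = (3.5, 2.5, 60°)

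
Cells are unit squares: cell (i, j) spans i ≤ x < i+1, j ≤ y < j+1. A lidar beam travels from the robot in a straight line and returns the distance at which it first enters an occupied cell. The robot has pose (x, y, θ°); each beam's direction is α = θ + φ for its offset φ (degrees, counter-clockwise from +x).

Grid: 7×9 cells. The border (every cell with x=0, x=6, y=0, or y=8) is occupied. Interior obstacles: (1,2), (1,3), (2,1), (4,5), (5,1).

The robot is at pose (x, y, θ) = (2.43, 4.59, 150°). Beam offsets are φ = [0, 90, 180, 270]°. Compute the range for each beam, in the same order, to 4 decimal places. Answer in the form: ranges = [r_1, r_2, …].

beam 1: φ=0°, α=150°
  cosα=-0.8660 sinα=0.5000 | (2,4) | tMaxX 0.4965 tMaxY 0.8200 | tΔX 1.1547 tΔY 2.0000
    t=0.4965 [x] (1,4)
    t=0.8200 [y] (1,5)
    t=1.6512 [x] (0,5) — stop
  → r_1 = 1.6512
beam 2: φ=90°, α=240°
  cosα=-0.5000 sinα=-0.8660 | (2,4) | tMaxX 0.8600 tMaxY 0.6813 | tΔX 2.0000 tΔY 1.1547
    t=0.6813 [y] (2,3)
    t=0.8600 [x] (1,3) — stop
  → r_2 = 0.8600
beam 3: φ=180°, α=330°
  cosα=0.8660 sinα=-0.5000 | (2,4) | tMaxX 0.6582 tMaxY 1.1800 | tΔX 1.1547 tΔY 2.0000
    t=0.6582 [x] (3,4)
    t=1.1800 [y] (3,3)
    t=1.8129 [x] (4,3)
    t=2.9676 [x] (5,3)
    t=3.1800 [y] (5,2)
    t=4.1223 [x] (6,2) — stop
  → r_3 = 4.1223
beam 4: φ=270°, α=60°
  cosα=0.5000 sinα=0.8660 | (2,4) | tMaxX 1.1400 tMaxY 0.4734 | tΔX 2.0000 tΔY 1.1547
    t=0.4734 [y] (2,5)
    t=1.1400 [x] (3,5)
    t=1.6281 [y] (3,6)
    t=2.7828 [y] (3,7)
    t=3.1400 [x] (4,7)
    t=3.9375 [y] (4,8) — stop
  → r_4 = 3.9375

ranges = [1.6512, 0.8600, 4.1223, 3.9375]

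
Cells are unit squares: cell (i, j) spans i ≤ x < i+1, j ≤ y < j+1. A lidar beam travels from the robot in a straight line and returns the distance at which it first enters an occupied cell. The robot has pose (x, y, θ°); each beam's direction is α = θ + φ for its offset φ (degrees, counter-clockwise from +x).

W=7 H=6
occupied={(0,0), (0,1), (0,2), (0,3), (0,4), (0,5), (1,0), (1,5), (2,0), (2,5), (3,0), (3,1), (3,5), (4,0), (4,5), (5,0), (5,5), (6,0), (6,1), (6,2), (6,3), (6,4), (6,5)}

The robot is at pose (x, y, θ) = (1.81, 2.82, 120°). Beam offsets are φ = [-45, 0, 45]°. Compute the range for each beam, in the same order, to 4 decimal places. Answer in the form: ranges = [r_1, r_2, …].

ranges = [2.2569, 1.6200, 0.8386]

beam 1: φ=-45°, α=75°
  d=(0.2588,0.9659)  start (1,2)  tX=0.7341 tY=0.1863  stride 1/|dx|=3.8637 1/|dy|=1.0353
    cross y-line → (1,3), t=0.1863
    cross x-line → (2,3), t=0.7341
    cross y-line → (2,4), t=1.2216
    cross y-line → (2,5), t=2.2569 (wall)
  → r_1 = 2.2569
beam 2: φ=0°, α=120°
  d=(-0.5000,0.8660)  start (1,2)  tX=1.6200 tY=0.2078  stride 1/|dx|=2.0000 1/|dy|=1.1547
    cross y-line → (1,3), t=0.2078
    cross y-line → (1,4), t=1.3625
    cross x-line → (0,4), t=1.6200 (wall)
  → r_2 = 1.6200
beam 3: φ=45°, α=165°
  d=(-0.9659,0.2588)  start (1,2)  tX=0.8386 tY=0.6955  stride 1/|dx|=1.0353 1/|dy|=3.8637
    cross y-line → (1,3), t=0.6955
    cross x-line → (0,3), t=0.8386 (wall)
  → r_3 = 0.8386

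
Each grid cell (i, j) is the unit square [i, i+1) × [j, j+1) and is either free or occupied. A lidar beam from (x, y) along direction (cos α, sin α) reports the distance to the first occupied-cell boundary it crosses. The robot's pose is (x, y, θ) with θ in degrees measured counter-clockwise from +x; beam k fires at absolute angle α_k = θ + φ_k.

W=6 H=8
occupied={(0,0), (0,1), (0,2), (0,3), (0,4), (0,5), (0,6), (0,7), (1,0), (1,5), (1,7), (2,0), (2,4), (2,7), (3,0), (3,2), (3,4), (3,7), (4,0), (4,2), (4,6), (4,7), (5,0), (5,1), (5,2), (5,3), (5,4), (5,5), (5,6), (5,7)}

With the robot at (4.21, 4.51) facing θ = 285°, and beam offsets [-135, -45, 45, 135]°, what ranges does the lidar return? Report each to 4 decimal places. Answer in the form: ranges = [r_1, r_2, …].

beam 1: φ=-135°, α=150°
  direction (-0.8660, 0.5000); cell (4,4); t to first gridline: x 0.2425, y 0.9800 (then +1.1547 / +2.0000)
    (3,4) via x @ 0.2425  # hit
  → r_1 = 0.2425
beam 2: φ=-45°, α=240°
  direction (-0.5000, -0.8660); cell (4,4); t to first gridline: x 0.4200, y 0.5889 (then +2.0000 / +1.1547)
    (3,4) via x @ 0.4200  # hit
  → r_2 = 0.4200
beam 3: φ=45°, α=330°
  direction (0.8660, -0.5000); cell (4,4); t to first gridline: x 0.9122, y 1.0200 (then +1.1547 / +2.0000)
    (5,4) via x @ 0.9122  # hit
  → r_3 = 0.9122
beam 4: φ=135°, α=60°
  direction (0.5000, 0.8660); cell (4,4); t to first gridline: x 1.5800, y 0.5658 (then +2.0000 / +1.1547)
    (4,5) via y @ 0.5658
    (5,5) via x @ 1.5800  # hit
  → r_4 = 1.5800

ranges = [0.2425, 0.4200, 0.9122, 1.5800]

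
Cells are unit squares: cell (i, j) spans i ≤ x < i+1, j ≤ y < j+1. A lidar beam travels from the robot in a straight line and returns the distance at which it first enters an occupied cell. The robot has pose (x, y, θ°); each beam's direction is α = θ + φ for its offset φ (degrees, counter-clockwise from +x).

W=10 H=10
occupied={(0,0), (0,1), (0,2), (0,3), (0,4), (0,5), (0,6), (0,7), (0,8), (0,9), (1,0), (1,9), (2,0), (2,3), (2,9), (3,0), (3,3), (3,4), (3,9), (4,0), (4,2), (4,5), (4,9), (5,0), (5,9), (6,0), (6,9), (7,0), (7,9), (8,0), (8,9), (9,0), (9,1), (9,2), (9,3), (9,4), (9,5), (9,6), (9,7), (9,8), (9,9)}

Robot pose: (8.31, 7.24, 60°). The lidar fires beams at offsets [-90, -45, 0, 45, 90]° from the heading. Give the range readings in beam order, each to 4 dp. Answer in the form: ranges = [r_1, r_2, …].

ranges = [0.7967, 0.7143, 1.3800, 1.8221, 3.5200]

beam 1: φ=-90°, α=330°
  cosα=0.8660 sinα=-0.5000 | (8,7) | tMaxX 0.7967 tMaxY 0.4800 | tΔX 1.1547 tΔY 2.0000
    t=0.4800 [y] (8,6)
    t=0.7967 [x] (9,6) — stop
  → r_1 = 0.7967
beam 2: φ=-45°, α=15°
  cosα=0.9659 sinα=0.2588 | (8,7) | tMaxX 0.7143 tMaxY 2.9364 | tΔX 1.0353 tΔY 3.8637
    t=0.7143 [x] (9,7) — stop
  → r_2 = 0.7143
beam 3: φ=0°, α=60°
  cosα=0.5000 sinα=0.8660 | (8,7) | tMaxX 1.3800 tMaxY 0.8776 | tΔX 2.0000 tΔY 1.1547
    t=0.8776 [y] (8,8)
    t=1.3800 [x] (9,8) — stop
  → r_3 = 1.3800
beam 4: φ=45°, α=105°
  cosα=-0.2588 sinα=0.9659 | (8,7) | tMaxX 1.1977 tMaxY 0.7868 | tΔX 3.8637 tΔY 1.0353
    t=0.7868 [y] (8,8)
    t=1.1977 [x] (7,8)
    t=1.8221 [y] (7,9) — stop
  → r_4 = 1.8221
beam 5: φ=90°, α=150°
  cosα=-0.8660 sinα=0.5000 | (8,7) | tMaxX 0.3580 tMaxY 1.5200 | tΔX 1.1547 tΔY 2.0000
    t=0.3580 [x] (7,7)
    t=1.5127 [x] (6,7)
    t=1.5200 [y] (6,8)
    t=2.6674 [x] (5,8)
    t=3.5200 [y] (5,9) — stop
  → r_5 = 3.5200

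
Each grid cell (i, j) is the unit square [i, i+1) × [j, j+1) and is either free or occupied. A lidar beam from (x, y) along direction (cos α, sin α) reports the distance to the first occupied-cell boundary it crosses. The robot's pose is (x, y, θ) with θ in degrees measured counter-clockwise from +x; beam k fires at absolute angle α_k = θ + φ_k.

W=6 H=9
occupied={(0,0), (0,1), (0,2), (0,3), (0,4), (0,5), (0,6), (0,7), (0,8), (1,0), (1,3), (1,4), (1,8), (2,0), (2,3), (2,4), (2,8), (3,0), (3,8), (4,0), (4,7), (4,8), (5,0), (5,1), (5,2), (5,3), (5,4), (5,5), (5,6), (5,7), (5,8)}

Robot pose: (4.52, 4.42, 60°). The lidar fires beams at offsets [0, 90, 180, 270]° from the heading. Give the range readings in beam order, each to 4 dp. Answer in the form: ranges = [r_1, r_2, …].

ranges = [0.9600, 4.0645, 3.9491, 0.5543]

beam 1: φ=0°, α=60°
  direction (0.5000, 0.8660); cell (4,4); t to first gridline: x 0.9600, y 0.6697 (then +2.0000 / +1.1547)
    (4,5) via y @ 0.6697
    (5,5) via x @ 0.9600  # hit
  → r_1 = 0.9600
beam 2: φ=90°, α=150°
  direction (-0.8660, 0.5000); cell (4,4); t to first gridline: x 0.6004, y 1.1600 (then +1.1547 / +2.0000)
    (3,4) via x @ 0.6004
    (3,5) via y @ 1.1600
    (2,5) via x @ 1.7551
    (1,5) via x @ 2.9098
    (1,6) via y @ 3.1600
    (0,6) via x @ 4.0645  # hit
  → r_2 = 4.0645
beam 3: φ=180°, α=240°
  direction (-0.5000, -0.8660); cell (4,4); t to first gridline: x 1.0400, y 0.4850 (then +2.0000 / +1.1547)
    (4,3) via y @ 0.4850
    (3,3) via x @ 1.0400
    (3,2) via y @ 1.6397
    (3,1) via y @ 2.7944
    (2,1) via x @ 3.0400
    (2,0) via y @ 3.9491  # hit
  → r_3 = 3.9491
beam 4: φ=270°, α=330°
  direction (0.8660, -0.5000); cell (4,4); t to first gridline: x 0.5543, y 0.8400 (then +1.1547 / +2.0000)
    (5,4) via x @ 0.5543  # hit
  → r_4 = 0.5543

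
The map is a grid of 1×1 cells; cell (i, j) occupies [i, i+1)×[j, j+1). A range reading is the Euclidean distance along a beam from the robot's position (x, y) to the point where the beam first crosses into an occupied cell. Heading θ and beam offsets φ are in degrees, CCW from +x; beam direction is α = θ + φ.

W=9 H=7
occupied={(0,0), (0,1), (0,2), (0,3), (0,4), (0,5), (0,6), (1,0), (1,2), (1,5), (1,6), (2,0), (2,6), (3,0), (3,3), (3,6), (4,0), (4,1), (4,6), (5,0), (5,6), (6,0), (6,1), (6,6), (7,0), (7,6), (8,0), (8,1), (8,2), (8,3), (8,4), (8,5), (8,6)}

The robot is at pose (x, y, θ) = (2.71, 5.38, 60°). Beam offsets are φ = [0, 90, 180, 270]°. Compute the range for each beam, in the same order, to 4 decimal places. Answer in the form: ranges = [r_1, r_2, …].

ranges = [0.7159, 0.8198, 2.7482, 6.1084]

beam 1: φ=0°, α=60°
  dir = (cos 60°, sin 60°) = (0.5000, 0.8660); from cell (2,5)
  next x-line at t=0.5800, next y-line at t=0.7159; Δt_x=2.0000, Δt_y=1.1547
    x: enter (3,5) at t=0.5800
    y: enter (3,6) at t=0.7159 ← occupied
  → r_1 = 0.7159
beam 2: φ=90°, α=150°
  dir = (cos 150°, sin 150°) = (-0.8660, 0.5000); from cell (2,5)
  next x-line at t=0.8198, next y-line at t=1.2400; Δt_x=1.1547, Δt_y=2.0000
    x: enter (1,5) at t=0.8198 ← occupied
  → r_2 = 0.8198
beam 3: φ=180°, α=240°
  dir = (cos 240°, sin 240°) = (-0.5000, -0.8660); from cell (2,5)
  next x-line at t=1.4200, next y-line at t=0.4388; Δt_x=2.0000, Δt_y=1.1547
    y: enter (2,4) at t=0.4388
    x: enter (1,4) at t=1.4200
    y: enter (1,3) at t=1.5935
    y: enter (1,2) at t=2.7482 ← occupied
  → r_3 = 2.7482
beam 4: φ=270°, α=330°
  dir = (cos 330°, sin 330°) = (0.8660, -0.5000); from cell (2,5)
  next x-line at t=0.3349, next y-line at t=0.7600; Δt_x=1.1547, Δt_y=2.0000
    x: enter (3,5) at t=0.3349
    y: enter (3,4) at t=0.7600
    x: enter (4,4) at t=1.4896
    x: enter (5,4) at t=2.6443
    y: enter (5,3) at t=2.7600
    x: enter (6,3) at t=3.7990
    y: enter (6,2) at t=4.7600
    x: enter (7,2) at t=4.9537
    x: enter (8,2) at t=6.1084 ← occupied
  → r_4 = 6.1084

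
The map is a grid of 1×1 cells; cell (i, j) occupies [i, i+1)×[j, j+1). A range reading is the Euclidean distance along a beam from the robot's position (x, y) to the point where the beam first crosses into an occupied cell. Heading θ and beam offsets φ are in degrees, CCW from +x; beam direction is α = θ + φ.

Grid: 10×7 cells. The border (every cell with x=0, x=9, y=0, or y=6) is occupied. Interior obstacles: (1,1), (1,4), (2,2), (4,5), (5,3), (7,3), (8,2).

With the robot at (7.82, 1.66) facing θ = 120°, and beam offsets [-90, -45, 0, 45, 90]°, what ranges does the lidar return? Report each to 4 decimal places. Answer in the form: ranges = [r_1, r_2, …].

beam 1: φ=-90°, α=30°
  direction (0.8660, 0.5000); cell (7,1); t to first gridline: x 0.2078, y 0.6800 (then +1.1547 / +2.0000)
    (8,1) via x @ 0.2078
    (8,2) via y @ 0.6800  # hit
  → r_1 = 0.6800
beam 2: φ=-45°, α=75°
  direction (0.2588, 0.9659); cell (7,1); t to first gridline: x 0.6955, y 0.3520 (then +3.8637 / +1.0353)
    (7,2) via y @ 0.3520
    (8,2) via x @ 0.6955  # hit
  → r_2 = 0.6955
beam 3: φ=0°, α=120°
  direction (-0.5000, 0.8660); cell (7,1); t to first gridline: x 1.6400, y 0.3926 (then +2.0000 / +1.1547)
    (7,2) via y @ 0.3926
    (7,3) via y @ 1.5473  # hit
  → r_3 = 1.5473
beam 4: φ=45°, α=165°
  direction (-0.9659, 0.2588); cell (7,1); t to first gridline: x 0.8489, y 1.3137 (then +1.0353 / +3.8637)
    (6,1) via x @ 0.8489
    (6,2) via y @ 1.3137
    (5,2) via x @ 1.8842
    (4,2) via x @ 2.9195
    (3,2) via x @ 3.9548
    (2,2) via x @ 4.9900  # hit
  → r_4 = 4.9900
beam 5: φ=90°, α=210°
  direction (-0.8660, -0.5000); cell (7,1); t to first gridline: x 0.9469, y 1.3200 (then +1.1547 / +2.0000)
    (6,1) via x @ 0.9469
    (6,0) via y @ 1.3200  # hit
  → r_5 = 1.3200

ranges = [0.6800, 0.6955, 1.5473, 4.9900, 1.3200]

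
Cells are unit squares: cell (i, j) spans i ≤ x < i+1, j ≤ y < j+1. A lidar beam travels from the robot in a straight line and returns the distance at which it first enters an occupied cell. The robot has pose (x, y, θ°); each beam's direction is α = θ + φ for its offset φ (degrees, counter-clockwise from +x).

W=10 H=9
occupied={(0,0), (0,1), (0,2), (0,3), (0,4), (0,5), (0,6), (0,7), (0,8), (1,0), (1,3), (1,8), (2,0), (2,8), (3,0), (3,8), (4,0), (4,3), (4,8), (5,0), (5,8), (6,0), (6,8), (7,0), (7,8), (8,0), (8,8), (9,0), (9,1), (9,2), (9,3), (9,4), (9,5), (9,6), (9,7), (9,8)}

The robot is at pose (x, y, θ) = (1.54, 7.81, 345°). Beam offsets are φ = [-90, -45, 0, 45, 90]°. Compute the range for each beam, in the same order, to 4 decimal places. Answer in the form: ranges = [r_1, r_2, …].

ranges = [2.0864, 4.9200, 7.7232, 0.3800, 0.1967]

beam 1: φ=-90°, α=255°
  direction (-0.2588, -0.9659); cell (1,7); t to first gridline: x 2.0864, y 0.8386 (then +3.8637 / +1.0353)
    (1,6) via y @ 0.8386
    (1,5) via y @ 1.8738
    (0,5) via x @ 2.0864  # hit
  → r_1 = 2.0864
beam 2: φ=-45°, α=300°
  direction (0.5000, -0.8660); cell (1,7); t to first gridline: x 0.9200, y 0.9353 (then +2.0000 / +1.1547)
    (2,7) via x @ 0.9200
    (2,6) via y @ 0.9353
    (2,5) via y @ 2.0900
    (3,5) via x @ 2.9200
    (3,4) via y @ 3.2447
    (3,3) via y @ 4.3994
    (4,3) via x @ 4.9200  # hit
  → r_2 = 4.9200
beam 3: φ=0°, α=345°
  direction (0.9659, -0.2588); cell (1,7); t to first gridline: x 0.4762, y 3.1296 (then +1.0353 / +3.8637)
    (2,7) via x @ 0.4762
    (3,7) via x @ 1.5115
    (4,7) via x @ 2.5468
    (4,6) via y @ 3.1296
    (5,6) via x @ 3.5821
    (6,6) via x @ 4.6173
    (7,6) via x @ 5.6526
    (8,6) via x @ 6.6879
    (8,5) via y @ 6.9933
    (9,5) via x @ 7.7232  # hit
  → r_3 = 7.7232
beam 4: φ=45°, α=30°
  direction (0.8660, 0.5000); cell (1,7); t to first gridline: x 0.5312, y 0.3800 (then +1.1547 / +2.0000)
    (1,8) via y @ 0.3800  # hit
  → r_4 = 0.3800
beam 5: φ=90°, α=75°
  direction (0.2588, 0.9659); cell (1,7); t to first gridline: x 1.7773, y 0.1967 (then +3.8637 / +1.0353)
    (1,8) via y @ 0.1967  # hit
  → r_5 = 0.1967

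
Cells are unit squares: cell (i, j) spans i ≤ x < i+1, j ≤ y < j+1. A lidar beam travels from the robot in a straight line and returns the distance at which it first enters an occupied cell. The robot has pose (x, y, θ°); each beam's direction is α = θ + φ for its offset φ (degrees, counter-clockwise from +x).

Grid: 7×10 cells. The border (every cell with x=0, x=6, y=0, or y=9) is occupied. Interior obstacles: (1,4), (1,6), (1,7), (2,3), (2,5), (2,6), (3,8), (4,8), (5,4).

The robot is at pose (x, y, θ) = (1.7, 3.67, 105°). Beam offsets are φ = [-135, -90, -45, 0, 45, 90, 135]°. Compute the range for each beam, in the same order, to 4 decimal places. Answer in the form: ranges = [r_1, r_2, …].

beam 1: φ=-135°, α=330°
  d=(0.8660,-0.5000)  start (1,3)  tX=0.3464 tY=1.3400  stride 1/|dx|=1.1547 1/|dy|=2.0000
    cross x-line → (2,3), t=0.3464 (wall)
  → r_1 = 0.3464
beam 2: φ=-90°, α=15°
  d=(0.9659,0.2588)  start (1,3)  tX=0.3106 tY=1.2750  stride 1/|dx|=1.0353 1/|dy|=3.8637
    cross x-line → (2,3), t=0.3106 (wall)
  → r_2 = 0.3106
beam 3: φ=-45°, α=60°
  d=(0.5000,0.8660)  start (1,3)  tX=0.6000 tY=0.3811  stride 1/|dx|=2.0000 1/|dy|=1.1547
    cross y-line → (1,4), t=0.3811 (wall)
  → r_3 = 0.3811
beam 4: φ=0°, α=105°
  d=(-0.2588,0.9659)  start (1,3)  tX=2.7046 tY=0.3416  stride 1/|dx|=3.8637 1/|dy|=1.0353
    cross y-line → (1,4), t=0.3416 (wall)
  → r_4 = 0.3416
beam 5: φ=45°, α=150°
  d=(-0.8660,0.5000)  start (1,3)  tX=0.8083 tY=0.6600  stride 1/|dx|=1.1547 1/|dy|=2.0000
    cross y-line → (1,4), t=0.6600 (wall)
  → r_5 = 0.6600
beam 6: φ=90°, α=195°
  d=(-0.9659,-0.2588)  start (1,3)  tX=0.7247 tY=2.5887  stride 1/|dx|=1.0353 1/|dy|=3.8637
    cross x-line → (0,3), t=0.7247 (wall)
  → r_6 = 0.7247
beam 7: φ=135°, α=240°
  d=(-0.5000,-0.8660)  start (1,3)  tX=1.4000 tY=0.7736  stride 1/|dx|=2.0000 1/|dy|=1.1547
    cross y-line → (1,2), t=0.7736
    cross x-line → (0,2), t=1.4000 (wall)
  → r_7 = 1.4000

ranges = [0.3464, 0.3106, 0.3811, 0.3416, 0.6600, 0.7247, 1.4000]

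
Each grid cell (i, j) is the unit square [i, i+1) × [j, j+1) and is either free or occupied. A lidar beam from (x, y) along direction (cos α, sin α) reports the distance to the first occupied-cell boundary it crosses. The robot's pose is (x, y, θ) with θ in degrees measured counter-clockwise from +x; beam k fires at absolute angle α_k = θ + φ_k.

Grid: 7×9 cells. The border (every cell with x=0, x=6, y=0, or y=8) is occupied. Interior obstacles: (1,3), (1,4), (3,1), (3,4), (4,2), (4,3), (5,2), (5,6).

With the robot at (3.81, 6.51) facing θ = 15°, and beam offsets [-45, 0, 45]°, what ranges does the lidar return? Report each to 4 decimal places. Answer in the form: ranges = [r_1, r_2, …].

beam 1: φ=-45°, α=330°
  direction (0.8660, -0.5000); cell (3,6); t to first gridline: x 0.2194, y 1.0200 (then +1.1547 / +2.0000)
    (4,6) via x @ 0.2194
    (4,5) via y @ 1.0200
    (5,5) via x @ 1.3741
    (6,5) via x @ 2.5288  # hit
  → r_1 = 2.5288
beam 2: φ=0°, α=15°
  direction (0.9659, 0.2588); cell (3,6); t to first gridline: x 0.1967, y 1.8932 (then +1.0353 / +3.8637)
    (4,6) via x @ 0.1967
    (5,6) via x @ 1.2320  # hit
  → r_2 = 1.2320
beam 3: φ=45°, α=60°
  direction (0.5000, 0.8660); cell (3,6); t to first gridline: x 0.3800, y 0.5658 (then +2.0000 / +1.1547)
    (4,6) via x @ 0.3800
    (4,7) via y @ 0.5658
    (4,8) via y @ 1.7205  # hit
  → r_3 = 1.7205

ranges = [2.5288, 1.2320, 1.7205]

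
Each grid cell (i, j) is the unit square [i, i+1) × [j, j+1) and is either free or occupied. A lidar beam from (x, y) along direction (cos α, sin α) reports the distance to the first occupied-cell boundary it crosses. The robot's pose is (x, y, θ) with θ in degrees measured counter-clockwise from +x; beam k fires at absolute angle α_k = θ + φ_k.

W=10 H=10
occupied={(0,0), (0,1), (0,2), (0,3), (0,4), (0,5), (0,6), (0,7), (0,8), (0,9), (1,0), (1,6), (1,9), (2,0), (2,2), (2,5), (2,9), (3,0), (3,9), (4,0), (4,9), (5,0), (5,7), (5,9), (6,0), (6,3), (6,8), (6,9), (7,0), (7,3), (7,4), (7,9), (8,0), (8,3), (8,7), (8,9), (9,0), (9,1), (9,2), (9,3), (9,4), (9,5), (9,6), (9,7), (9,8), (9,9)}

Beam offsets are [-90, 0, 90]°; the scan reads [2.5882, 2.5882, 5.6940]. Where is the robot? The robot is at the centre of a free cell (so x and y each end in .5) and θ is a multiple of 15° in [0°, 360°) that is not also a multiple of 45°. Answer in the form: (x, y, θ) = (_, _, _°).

(x, y, θ) = (3.5, 3.5, 255°)

Enumerate (i+0.5, j+0.5, θ) over the 54 free cells and 16 admissible headings. For each, cast all 3 beams and compare to the given ranges.
  (5.5, 2.5, 75°): beam 1 = 3.6235 ≠ 2.5882 ✗
  (1.5, 4.5, 150°): beam 1 = 1.0000 ≠ 2.5882 ✗
  (4.5, 7.5, 150°): beam 1 = 1.7321 ≠ 2.5882 ✗
  (1.5, 7.5, 210°): beam 1 = 1.0000 ≠ 2.5882 ✗
  …
  (3.5, 3.5, 255°): r_1=2.5882, r_2=2.5882, r_3=5.6940 — all match ✓
Unique over the lattice → pose = (3.5, 3.5, 255°).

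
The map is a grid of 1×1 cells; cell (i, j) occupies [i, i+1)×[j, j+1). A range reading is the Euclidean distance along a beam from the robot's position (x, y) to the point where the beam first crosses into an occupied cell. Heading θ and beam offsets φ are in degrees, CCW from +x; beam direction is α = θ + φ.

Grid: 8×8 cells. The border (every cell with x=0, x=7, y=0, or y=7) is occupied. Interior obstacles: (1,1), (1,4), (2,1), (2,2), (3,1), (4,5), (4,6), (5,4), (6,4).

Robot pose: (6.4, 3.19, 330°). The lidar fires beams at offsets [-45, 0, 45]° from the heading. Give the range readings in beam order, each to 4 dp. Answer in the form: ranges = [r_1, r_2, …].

ranges = [2.2673, 0.6928, 0.6212]

beam 1: φ=-45°, α=285°
  d=(0.2588,-0.9659)  start (6,3)  tX=2.3182 tY=0.1967  stride 1/|dx|=3.8637 1/|dy|=1.0353
    cross y-line → (6,2), t=0.1967
    cross y-line → (6,1), t=1.2320
    cross y-line → (6,0), t=2.2673 (wall)
  → r_1 = 2.2673
beam 2: φ=0°, α=330°
  d=(0.8660,-0.5000)  start (6,3)  tX=0.6928 tY=0.3800  stride 1/|dx|=1.1547 1/|dy|=2.0000
    cross y-line → (6,2), t=0.3800
    cross x-line → (7,2), t=0.6928 (wall)
  → r_2 = 0.6928
beam 3: φ=45°, α=15°
  d=(0.9659,0.2588)  start (6,3)  tX=0.6212 tY=3.1296  stride 1/|dx|=1.0353 1/|dy|=3.8637
    cross x-line → (7,3), t=0.6212 (wall)
  → r_3 = 0.6212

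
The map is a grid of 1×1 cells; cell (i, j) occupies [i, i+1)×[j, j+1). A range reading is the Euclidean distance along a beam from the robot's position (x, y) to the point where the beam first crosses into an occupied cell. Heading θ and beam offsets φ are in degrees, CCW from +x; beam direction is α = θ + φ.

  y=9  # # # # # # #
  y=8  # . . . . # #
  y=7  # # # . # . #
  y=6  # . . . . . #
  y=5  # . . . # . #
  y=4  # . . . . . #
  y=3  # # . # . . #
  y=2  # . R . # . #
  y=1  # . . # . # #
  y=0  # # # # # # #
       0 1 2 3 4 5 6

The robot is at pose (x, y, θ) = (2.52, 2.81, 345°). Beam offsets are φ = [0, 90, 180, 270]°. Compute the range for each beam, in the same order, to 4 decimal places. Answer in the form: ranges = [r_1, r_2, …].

beam 1: φ=0°, α=345°
  direction (0.9659, -0.2588); cell (2,2); t to first gridline: x 0.4969, y 3.1296 (then +1.0353 / +3.8637)
    (3,2) via x @ 0.4969
    (4,2) via x @ 1.5322  # hit
  → r_1 = 1.5322
beam 2: φ=90°, α=75°
  direction (0.2588, 0.9659); cell (2,2); t to first gridline: x 1.8546, y 0.1967 (then +3.8637 / +1.0353)
    (2,3) via y @ 0.1967
    (2,4) via y @ 1.2320
    (3,4) via x @ 1.8546
    (3,5) via y @ 2.2673
    (3,6) via y @ 3.3025
    (3,7) via y @ 4.3378
    (3,8) via y @ 5.3731
    (4,8) via x @ 5.7183
    (4,9) via y @ 6.4084  # hit
  → r_2 = 6.4084
beam 3: φ=180°, α=165°
  direction (-0.9659, 0.2588); cell (2,2); t to first gridline: x 0.5383, y 0.7341 (then +1.0353 / +3.8637)
    (1,2) via x @ 0.5383
    (1,3) via y @ 0.7341  # hit
  → r_3 = 0.7341
beam 4: φ=270°, α=255°
  direction (-0.2588, -0.9659); cell (2,2); t to first gridline: x 2.0091, y 0.8386 (then +3.8637 / +1.0353)
    (2,1) via y @ 0.8386
    (2,0) via y @ 1.8738  # hit
  → r_4 = 1.8738

ranges = [1.5322, 6.4084, 0.7341, 1.8738]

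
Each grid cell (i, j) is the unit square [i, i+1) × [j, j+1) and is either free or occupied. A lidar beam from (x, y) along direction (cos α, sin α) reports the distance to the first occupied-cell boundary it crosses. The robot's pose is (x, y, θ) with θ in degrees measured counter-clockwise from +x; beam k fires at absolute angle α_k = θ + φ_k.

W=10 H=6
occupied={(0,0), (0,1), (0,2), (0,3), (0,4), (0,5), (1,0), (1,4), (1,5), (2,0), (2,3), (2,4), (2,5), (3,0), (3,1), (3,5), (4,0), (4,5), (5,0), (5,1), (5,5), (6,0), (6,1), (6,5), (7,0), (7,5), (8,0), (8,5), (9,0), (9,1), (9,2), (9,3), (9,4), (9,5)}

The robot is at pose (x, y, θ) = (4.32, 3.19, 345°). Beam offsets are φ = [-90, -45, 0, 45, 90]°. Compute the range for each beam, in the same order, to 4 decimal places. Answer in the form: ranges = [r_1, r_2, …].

beam 1: φ=-90°, α=255°
  cosα=-0.2588 sinα=-0.9659 | (4,3) | tMaxX 1.2364 tMaxY 0.1967 | tΔX 3.8637 tΔY 1.0353
    t=0.1967 [y] (4,2)
    t=1.2320 [y] (4,1)
    t=1.2364 [x] (3,1) — stop
  → r_1 = 1.2364
beam 2: φ=-45°, α=300°
  cosα=0.5000 sinα=-0.8660 | (4,3) | tMaxX 1.3600 tMaxY 0.2194 | tΔX 2.0000 tΔY 1.1547
    t=0.2194 [y] (4,2)
    t=1.3600 [x] (5,2)
    t=1.3741 [y] (5,1) — stop
  → r_2 = 1.3741
beam 3: φ=0°, α=345°
  cosα=0.9659 sinα=-0.2588 | (4,3) | tMaxX 0.7040 tMaxY 0.7341 | tΔX 1.0353 tΔY 3.8637
    t=0.7040 [x] (5,3)
    t=0.7341 [y] (5,2)
    t=1.7393 [x] (6,2)
    t=2.7745 [x] (7,2)
    t=3.8098 [x] (8,2)
    t=4.5978 [y] (8,1)
    t=4.8451 [x] (9,1) — stop
  → r_3 = 4.8451
beam 4: φ=45°, α=30°
  cosα=0.8660 sinα=0.5000 | (4,3) | tMaxX 0.7852 tMaxY 1.6200 | tΔX 1.1547 tΔY 2.0000
    t=0.7852 [x] (5,3)
    t=1.6200 [y] (5,4)
    t=1.9399 [x] (6,4)
    t=3.0946 [x] (7,4)
    t=3.6200 [y] (7,5) — stop
  → r_4 = 3.6200
beam 5: φ=90°, α=75°
  cosα=0.2588 sinα=0.9659 | (4,3) | tMaxX 2.6273 tMaxY 0.8386 | tΔX 3.8637 tΔY 1.0353
    t=0.8386 [y] (4,4)
    t=1.8738 [y] (4,5) — stop
  → r_5 = 1.8738

ranges = [1.2364, 1.3741, 4.8451, 3.6200, 1.8738]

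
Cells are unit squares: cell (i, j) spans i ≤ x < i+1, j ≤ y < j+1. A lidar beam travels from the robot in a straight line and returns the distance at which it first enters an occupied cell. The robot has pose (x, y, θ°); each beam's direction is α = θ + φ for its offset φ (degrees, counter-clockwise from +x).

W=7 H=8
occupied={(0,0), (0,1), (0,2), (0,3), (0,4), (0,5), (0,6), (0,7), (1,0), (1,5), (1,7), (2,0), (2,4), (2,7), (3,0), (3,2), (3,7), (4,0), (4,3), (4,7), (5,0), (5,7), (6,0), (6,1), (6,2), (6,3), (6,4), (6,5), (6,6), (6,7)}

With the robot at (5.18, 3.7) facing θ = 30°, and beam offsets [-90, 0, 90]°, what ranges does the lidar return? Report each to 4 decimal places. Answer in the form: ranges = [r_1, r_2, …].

beam 1: φ=-90°, α=300°
  d=(0.5000,-0.8660)  start (5,3)  tX=1.6400 tY=0.8083  stride 1/|dx|=2.0000 1/|dy|=1.1547
    cross y-line → (5,2), t=0.8083
    cross x-line → (6,2), t=1.6400 (wall)
  → r_1 = 1.6400
beam 2: φ=0°, α=30°
  d=(0.8660,0.5000)  start (5,3)  tX=0.9469 tY=0.6000  stride 1/|dx|=1.1547 1/|dy|=2.0000
    cross y-line → (5,4), t=0.6000
    cross x-line → (6,4), t=0.9469 (wall)
  → r_2 = 0.9469
beam 3: φ=90°, α=120°
  d=(-0.5000,0.8660)  start (5,3)  tX=0.3600 tY=0.3464  stride 1/|dx|=2.0000 1/|dy|=1.1547
    cross y-line → (5,4), t=0.3464
    cross x-line → (4,4), t=0.3600
    cross y-line → (4,5), t=1.5011
    cross x-line → (3,5), t=2.3600
    cross y-line → (3,6), t=2.6558
    cross y-line → (3,7), t=3.8105 (wall)
  → r_3 = 3.8105

ranges = [1.6400, 0.9469, 3.8105]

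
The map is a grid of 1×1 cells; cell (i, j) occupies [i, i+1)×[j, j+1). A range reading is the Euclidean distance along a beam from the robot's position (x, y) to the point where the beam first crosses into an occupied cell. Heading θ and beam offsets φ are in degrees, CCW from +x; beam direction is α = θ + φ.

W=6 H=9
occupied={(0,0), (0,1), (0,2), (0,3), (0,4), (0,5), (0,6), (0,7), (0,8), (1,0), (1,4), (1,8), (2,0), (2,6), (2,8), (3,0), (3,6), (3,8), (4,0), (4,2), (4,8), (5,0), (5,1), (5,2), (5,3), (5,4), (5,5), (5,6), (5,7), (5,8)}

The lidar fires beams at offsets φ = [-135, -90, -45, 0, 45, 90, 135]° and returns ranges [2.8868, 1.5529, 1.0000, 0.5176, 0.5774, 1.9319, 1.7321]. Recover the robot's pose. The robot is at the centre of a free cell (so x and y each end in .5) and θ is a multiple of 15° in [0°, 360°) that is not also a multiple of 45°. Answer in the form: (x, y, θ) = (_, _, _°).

The pose lattice has 24·16 = 384 candidates. Test each by forward raycasting.
  (4.5, 4.5, 345°): beam 1 = 4.0415 ≠ 2.8868 ✗
  (3.5, 5.5, 240°): beam 1 = 0.5176 ≠ 2.8868 ✗
  (4.5, 1.5, 345°): beam 1 = 1.0000 ≠ 2.8868 ✗
  …
  (2.5, 1.5, 255°): r_1=2.8868, r_2=1.5529, r_3=1.0000, r_4=0.5176, r_5=0.5774, r_6=1.9319, r_7=1.7321 — all match ✓
Unique over the lattice → pose = (2.5, 1.5, 255°).

(x, y, θ) = (2.5, 1.5, 255°)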